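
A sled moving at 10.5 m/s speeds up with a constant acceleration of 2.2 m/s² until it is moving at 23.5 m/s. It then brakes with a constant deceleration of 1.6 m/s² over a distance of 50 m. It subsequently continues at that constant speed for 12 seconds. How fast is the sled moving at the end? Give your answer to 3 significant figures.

19.8 m/s

Phase 1 (accelerating): v₀ = 10.5 m/s, a = 2.2 m/s².
v = v₀ + at → t = (23.5 − 10.5) / 2.2 = 5.91 s
v² = v₀² + 2aΔx → Δx = (23.5² − 10.5²)/(2·2.2) = 100 m

Phase 2 (decelerating): v₀ = 23.5 m/s, a = -1.6 m/s².
v² = v₀² + 2aΔx = 23.5² + 2·-1.6·50 = 392 → v = 19.8 m/s
t = (v − v₀)/a = (19.8 − 23.5)/-1.6 = 2.31 s

Phase 3 (constant speed): v₀ = 19.8 m/s, a = 0 m/s².
v = v₀ + at = 19.8 + (0)(12) = 19.8 m/s
Δx = v₀t + ½at² = 19.8·12 + 0.5·0·12² = 238 m
Final speed = 19.8 m/s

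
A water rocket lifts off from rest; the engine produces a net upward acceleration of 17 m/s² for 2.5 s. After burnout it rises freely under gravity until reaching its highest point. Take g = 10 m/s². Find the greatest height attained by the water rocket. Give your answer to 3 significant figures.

143 m

Phase 1 (powered ascent): v₀ = 0 m/s, a = 17 m/s².
v = v₀ + at = 0 + (17)(2.5) = 42.5 m/s
Δx = v₀t + ½at² = 0·2.5 + 0.5·17·2.5² = 53.1 m

Phase 2 (coasting upward): v₀ = 42.5 m/s, a = -10 m/s².
v = v₀ + at → t = (0 − 42.5) / -10 = 4.25 s
v² = v₀² + 2aΔx → Δx = (0² − 42.5²)/(2·-10) = 90.3 m
Maximum height = 53.1 + 90.3 = 143 m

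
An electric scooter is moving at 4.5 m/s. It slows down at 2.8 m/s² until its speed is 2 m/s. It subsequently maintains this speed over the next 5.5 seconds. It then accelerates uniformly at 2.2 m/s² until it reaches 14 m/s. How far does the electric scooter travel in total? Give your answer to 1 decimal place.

57.5 m

Phase 1 (decelerating): v₀ = 4.50 m/s, a = -2.8 m/s².
v = v₀ + at → t = (2 − 4.50) / -2.8 = 0.893 s
v² = v₀² + 2aΔx → Δx = (2² − 4.50²)/(2·-2.8) = 2.90 m

Phase 2 (constant speed): v₀ = 2.00 m/s, a = 0 m/s².
v = v₀ + at = 2.00 + (0)(5.5) = 2.00 m/s
Δx = v₀t + ½at² = 2.00·5.5 + 0.5·0·5.5² = 11.0 m

Phase 3 (accelerating): v₀ = 2.00 m/s, a = 2.2 m/s².
v = v₀ + at → t = (14 − 2.00) / 2.2 = 5.45 s
v² = v₀² + 2aΔx → Δx = (14² − 2.00²)/(2·2.2) = 43.6 m
Total distance = 2.90 + 11.0 + 43.6 = 57.5 m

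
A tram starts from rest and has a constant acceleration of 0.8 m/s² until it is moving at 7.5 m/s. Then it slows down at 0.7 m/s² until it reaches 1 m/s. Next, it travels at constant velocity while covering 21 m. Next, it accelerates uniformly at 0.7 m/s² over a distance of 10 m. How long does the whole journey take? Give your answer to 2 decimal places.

Phase 1 (accelerating): v₀ = 0 m/s, a = 0.8 m/s².
v = v₀ + at → t = (7.5 − 0) / 0.8 = 9.38 s
v² = v₀² + 2aΔx → Δx = (7.5² − 0²)/(2·0.8) = 35.2 m

Phase 2 (decelerating): v₀ = 7.50 m/s, a = -0.7 m/s².
v = v₀ + at → t = (1 − 7.50) / -0.7 = 9.29 s
v² = v₀² + 2aΔx → Δx = (1² − 7.50²)/(2·-0.7) = 39.5 m

Phase 3 (constant speed): v₀ = 1.00 m/s, a = 0 m/s².
Constant speed: t = d/v = 21/1.00 = 21.0 s

Phase 4 (accelerating): v₀ = 1.00 m/s, a = 0.7 m/s².
v² = v₀² + 2aΔx = 1.00² + 2·0.7·10 = 15.0 → v = 3.87 m/s
t = (v − v₀)/a = (3.87 − 1.00)/0.7 = 4.10 s
Total time = 9.38 + 9.29 + 21.0 + 4.10 = 43.8 s

43.76 s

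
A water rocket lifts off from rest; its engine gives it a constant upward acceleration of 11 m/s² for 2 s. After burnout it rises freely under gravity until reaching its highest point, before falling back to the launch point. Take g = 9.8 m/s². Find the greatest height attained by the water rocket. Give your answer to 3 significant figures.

Phase 1 (powered ascent): v₀ = 0 m/s, a = 11 m/s².
v = v₀ + at = 0 + (11)(2) = 22.0 m/s
Δx = v₀t + ½at² = 0·2 + 0.5·11·2² = 22.0 m

Phase 2 (coasting upward): v₀ = 22.0 m/s, a = -9.8 m/s².
v = v₀ + at → t = (0 − 22.0) / -9.8 = 2.24 s
v² = v₀² + 2aΔx → Δx = (0² − 22.0²)/(2·-9.8) = 24.7 m
Maximum height = 22.0 + 24.7 = 46.7 m

46.7 m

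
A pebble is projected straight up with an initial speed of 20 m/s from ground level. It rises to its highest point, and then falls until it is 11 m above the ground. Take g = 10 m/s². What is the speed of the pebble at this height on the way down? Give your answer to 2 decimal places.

Phase 1 (rising): v₀ = 20.0 m/s, a = -10 m/s².
v = v₀ + at → t = (0 − 20.0) / -10 = 2.00 s
v² = v₀² + 2aΔx → Δx = (0² − 20.0²)/(2·-10) = 20.0 m

Phase 2 (falling): v₀ = 0 m/s, a = -10 m/s².
Falls 9.00 m from rest: t = √(2·9.00/10) = 1.34 s; v = g·t = 13.4 m/s.
Final speed = 13.4 m/s

13.42 m/s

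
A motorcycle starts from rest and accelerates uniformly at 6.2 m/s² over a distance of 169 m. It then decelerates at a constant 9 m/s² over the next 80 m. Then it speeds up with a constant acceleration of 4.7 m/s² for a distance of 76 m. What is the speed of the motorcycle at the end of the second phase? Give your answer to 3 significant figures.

25.6 m/s

Phase 1 (accelerating): v₀ = 0 m/s, a = 6.2 m/s².
v² = v₀² + 2aΔx = 0² + 2·6.2·169 = 2100 → v = 45.8 m/s
t = (v − v₀)/a = (45.8 − 0)/6.2 = 7.38 s

Phase 2 (decelerating): v₀ = 45.8 m/s, a = -9 m/s².
v² = v₀² + 2aΔx = 45.8² + 2·-9·80 = 656 → v = 25.6 m/s
t = (v − v₀)/a = (25.6 − 45.8)/-9 = 2.24 s
Speed at end of phase 2 = 25.6 m/s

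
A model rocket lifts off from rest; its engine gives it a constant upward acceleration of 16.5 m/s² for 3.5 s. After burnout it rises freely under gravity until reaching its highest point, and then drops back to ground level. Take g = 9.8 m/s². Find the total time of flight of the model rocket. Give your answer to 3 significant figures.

Phase 1 (powered ascent): v₀ = 0 m/s, a = 16.5 m/s².
v = v₀ + at = 0 + (16.5)(3.5) = 57.8 m/s
Δx = v₀t + ½at² = 0·3.5 + 0.5·16.5·3.5² = 101 m

Phase 2 (coasting upward): v₀ = 57.8 m/s, a = -9.8 m/s².
v = v₀ + at → t = (0 − 57.8) / -9.8 = 5.89 s
v² = v₀² + 2aΔx → Δx = (0² − 57.8²)/(2·-9.8) = 170 m

Phase 3 (free fall): v₀ = 0 m/s, a = -9.8 m/s².
Falls 271 m from rest: t = √(2·271/9.8) = 7.44 s; v = g·t = 72.9 m/s.
Total time = 3.50 + 5.89 + 7.44 = 16.8 s

16.8 s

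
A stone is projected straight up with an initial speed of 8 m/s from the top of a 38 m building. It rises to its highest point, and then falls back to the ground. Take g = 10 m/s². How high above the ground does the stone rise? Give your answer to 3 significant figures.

41.2 m

Phase 1 (rising): v₀ = 8.00 m/s, a = -10 m/s².
v = v₀ + at → t = (0 − 8.00) / -10 = 0.800 s
v² = v₀² + 2aΔx → Δx = (0² − 8.00²)/(2·-10) = 3.20 m
Maximum height = 38 + 3.20 = 41.2 m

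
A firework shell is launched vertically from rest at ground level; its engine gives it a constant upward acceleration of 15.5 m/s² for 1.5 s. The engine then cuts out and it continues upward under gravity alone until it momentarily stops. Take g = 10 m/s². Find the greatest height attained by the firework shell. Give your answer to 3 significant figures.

44.5 m

Phase 1 (powered ascent): v₀ = 0 m/s, a = 15.5 m/s².
v = v₀ + at = 0 + (15.5)(1.5) = 23.2 m/s
Δx = v₀t + ½at² = 0·1.5 + 0.5·15.5·1.5² = 17.4 m

Phase 2 (coasting upward): v₀ = 23.2 m/s, a = -10 m/s².
v = v₀ + at → t = (0 − 23.2) / -10 = 2.33 s
v² = v₀² + 2aΔx → Δx = (0² − 23.2²)/(2·-10) = 27.0 m
Maximum height = 17.4 + 27.0 = 44.5 m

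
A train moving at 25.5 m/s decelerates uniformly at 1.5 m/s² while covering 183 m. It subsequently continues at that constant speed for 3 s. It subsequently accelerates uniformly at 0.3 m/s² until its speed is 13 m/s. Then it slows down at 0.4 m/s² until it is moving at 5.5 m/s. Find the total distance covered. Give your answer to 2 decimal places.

Phase 1 (decelerating): v₀ = 25.5 m/s, a = -1.5 m/s².
v² = v₀² + 2aΔx = 25.5² + 2·-1.5·183 = 101 → v = 10.1 m/s
t = (v − v₀)/a = (10.1 − 25.5)/-1.5 = 10.3 s

Phase 2 (constant speed): v₀ = 10.1 m/s, a = 0 m/s².
v = v₀ + at = 10.1 + (0)(3) = 10.1 m/s
Δx = v₀t + ½at² = 10.1·3 + 0.5·0·3² = 30.2 m

Phase 3 (accelerating): v₀ = 10.1 m/s, a = 0.3 m/s².
v = v₀ + at → t = (13 − 10.1) / 0.3 = 9.79 s
v² = v₀² + 2aΔx → Δx = (13² − 10.1²)/(2·0.3) = 113 m

Phase 4 (decelerating): v₀ = 13.0 m/s, a = -0.4 m/s².
v = v₀ + at → t = (5.5 − 13.0) / -0.4 = 18.8 s
v² = v₀² + 2aΔx → Δx = (5.5² − 13.0²)/(2·-0.4) = 173 m
Total distance = 183 + 30.2 + 113 + 173 = 500 m

499.54 m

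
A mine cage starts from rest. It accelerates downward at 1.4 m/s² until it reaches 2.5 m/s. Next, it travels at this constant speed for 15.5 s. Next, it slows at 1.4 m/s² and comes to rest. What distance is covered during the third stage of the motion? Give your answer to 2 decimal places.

2.23 m

Phase 1 (accelerating): v₀ = 0 m/s, a = 1.4 m/s².
v = v₀ + at → t = (2.5 − 0) / 1.4 = 1.79 s
v² = v₀² + 2aΔx → Δx = (2.5² − 0²)/(2·1.4) = 2.23 m

Phase 2 (constant speed): v₀ = 2.50 m/s, a = 0 m/s².
v = v₀ + at = 2.50 + (0)(15.5) = 2.50 m/s
Δx = v₀t + ½at² = 2.50·15.5 + 0.5·0·15.5² = 38.8 m

Phase 3 (decelerating): v₀ = 2.50 m/s, a = -1.4 m/s².
v = v₀ + at → t = (0 − 2.50) / -1.4 = 1.79 s
v² = v₀² + 2aΔx → Δx = (0² − 2.50²)/(2·-1.4) = 2.23 m
Distance in phase 3 = 2.23 m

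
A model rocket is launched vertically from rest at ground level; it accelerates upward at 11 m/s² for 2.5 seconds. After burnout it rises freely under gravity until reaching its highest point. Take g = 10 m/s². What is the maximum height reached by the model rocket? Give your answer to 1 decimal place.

72.2 m

Phase 1 (powered ascent): v₀ = 0 m/s, a = 11 m/s².
v = v₀ + at = 0 + (11)(2.5) = 27.5 m/s
Δx = v₀t + ½at² = 0·2.5 + 0.5·11·2.5² = 34.4 m

Phase 2 (coasting upward): v₀ = 27.5 m/s, a = -10 m/s².
v = v₀ + at → t = (0 − 27.5) / -10 = 2.75 s
v² = v₀² + 2aΔx → Δx = (0² − 27.5²)/(2·-10) = 37.8 m
Maximum height = 34.4 + 37.8 = 72.2 m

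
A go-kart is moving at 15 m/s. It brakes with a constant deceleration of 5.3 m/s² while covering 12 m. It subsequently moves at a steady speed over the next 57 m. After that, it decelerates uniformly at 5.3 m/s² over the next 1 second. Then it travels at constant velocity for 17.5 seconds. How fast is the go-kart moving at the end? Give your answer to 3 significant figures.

Phase 1 (decelerating): v₀ = 15.0 m/s, a = -5.3 m/s².
v² = v₀² + 2aΔx = 15.0² + 2·-5.3·12 = 97.8 → v = 9.89 m/s
t = (v − v₀)/a = (9.89 − 15.0)/-5.3 = 0.964 s

Phase 2 (constant speed): v₀ = 9.89 m/s, a = 0 m/s².
Constant speed: t = d/v = 57/9.89 = 5.76 s

Phase 3 (decelerating): v₀ = 9.89 m/s, a = -5.3 m/s².
v = v₀ + at = 9.89 + (-5.3)(1) = 4.59 m/s
Δx = v₀t + ½at² = 9.89·1 + 0.5·-5.3·1² = 7.24 m

Phase 4 (constant speed): v₀ = 4.59 m/s, a = 0 m/s².
v = v₀ + at = 4.59 + (0)(17.5) = 4.59 m/s
Δx = v₀t + ½at² = 4.59·17.5 + 0.5·0·17.5² = 80.3 m
Final speed = 4.59 m/s

4.59 m/s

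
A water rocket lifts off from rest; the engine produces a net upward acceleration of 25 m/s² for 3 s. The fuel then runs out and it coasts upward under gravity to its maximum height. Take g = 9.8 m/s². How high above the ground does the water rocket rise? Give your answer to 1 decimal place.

Phase 1 (powered ascent): v₀ = 0 m/s, a = 25 m/s².
v = v₀ + at = 0 + (25)(3) = 75.0 m/s
Δx = v₀t + ½at² = 0·3 + 0.5·25·3² = 112 m

Phase 2 (coasting upward): v₀ = 75.0 m/s, a = -9.8 m/s².
v = v₀ + at → t = (0 − 75.0) / -9.8 = 7.65 s
v² = v₀² + 2aΔx → Δx = (0² − 75.0²)/(2·-9.8) = 287 m
Maximum height = 112 + 287 = 399 m

399.5 m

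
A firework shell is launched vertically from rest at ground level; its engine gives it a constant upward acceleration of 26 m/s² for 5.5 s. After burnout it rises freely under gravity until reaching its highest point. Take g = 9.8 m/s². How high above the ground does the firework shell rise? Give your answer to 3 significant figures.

Phase 1 (powered ascent): v₀ = 0 m/s, a = 26 m/s².
v = v₀ + at = 0 + (26)(5.5) = 143 m/s
Δx = v₀t + ½at² = 0·5.5 + 0.5·26·5.5² = 393 m

Phase 2 (coasting upward): v₀ = 143 m/s, a = -9.8 m/s².
v = v₀ + at → t = (0 − 143) / -9.8 = 14.6 s
v² = v₀² + 2aΔx → Δx = (0² − 143²)/(2·-9.8) = 1040 m
Maximum height = 393 + 1040 = 1440 m

1440 m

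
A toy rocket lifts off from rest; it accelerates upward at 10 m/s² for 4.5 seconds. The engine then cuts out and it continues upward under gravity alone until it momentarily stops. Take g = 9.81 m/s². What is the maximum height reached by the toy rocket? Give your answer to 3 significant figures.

204 m

Phase 1 (powered ascent): v₀ = 0 m/s, a = 10 m/s².
v = v₀ + at = 0 + (10)(4.5) = 45.0 m/s
Δx = v₀t + ½at² = 0·4.5 + 0.5·10·4.5² = 101 m

Phase 2 (coasting upward): v₀ = 45.0 m/s, a = -9.81 m/s².
v = v₀ + at → t = (0 − 45.0) / -9.81 = 4.59 s
v² = v₀² + 2aΔx → Δx = (0² − 45.0²)/(2·-9.81) = 103 m
Maximum height = 101 + 103 = 204 m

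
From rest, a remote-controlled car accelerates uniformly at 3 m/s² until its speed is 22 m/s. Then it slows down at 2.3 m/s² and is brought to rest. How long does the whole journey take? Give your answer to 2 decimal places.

16.90 s

Phase 1 (accelerating): v₀ = 0 m/s, a = 3 m/s².
v = v₀ + at → t = (22 − 0) / 3 = 7.33 s
v² = v₀² + 2aΔx → Δx = (22² − 0²)/(2·3) = 80.7 m

Phase 2 (decelerating): v₀ = 22.0 m/s, a = -2.3 m/s².
v = v₀ + at → t = (0 − 22.0) / -2.3 = 9.57 s
v² = v₀² + 2aΔx → Δx = (0² − 22.0²)/(2·-2.3) = 105 m
Total time = 7.33 + 9.57 = 16.9 s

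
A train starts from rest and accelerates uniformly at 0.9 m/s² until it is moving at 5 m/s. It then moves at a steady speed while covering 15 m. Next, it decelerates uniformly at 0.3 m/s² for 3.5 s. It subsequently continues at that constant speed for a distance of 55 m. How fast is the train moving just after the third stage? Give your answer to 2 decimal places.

3.95 m/s

Phase 1 (accelerating): v₀ = 0 m/s, a = 0.9 m/s².
v = v₀ + at → t = (5 − 0) / 0.9 = 5.56 s
v² = v₀² + 2aΔx → Δx = (5² − 0²)/(2·0.9) = 13.9 m

Phase 2 (constant speed): v₀ = 5.00 m/s, a = 0 m/s².
Constant speed: t = d/v = 15/5.00 = 3.00 s

Phase 3 (decelerating): v₀ = 5.00 m/s, a = -0.3 m/s².
v = v₀ + at = 5.00 + (-0.3)(3.5) = 3.95 m/s
Δx = v₀t + ½at² = 5.00·3.5 + 0.5·-0.3·3.5² = 15.7 m
Speed at end of phase 3 = 3.95 m/s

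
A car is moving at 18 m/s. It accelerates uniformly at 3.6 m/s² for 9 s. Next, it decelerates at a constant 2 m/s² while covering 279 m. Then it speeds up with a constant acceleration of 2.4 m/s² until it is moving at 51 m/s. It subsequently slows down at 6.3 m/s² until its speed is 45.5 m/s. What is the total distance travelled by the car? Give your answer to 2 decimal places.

874.10 m

Phase 1 (accelerating): v₀ = 18.0 m/s, a = 3.6 m/s².
v = v₀ + at = 18.0 + (3.6)(9) = 50.4 m/s
Δx = v₀t + ½at² = 18.0·9 + 0.5·3.6·9² = 308 m

Phase 2 (decelerating): v₀ = 50.4 m/s, a = -2 m/s².
v² = v₀² + 2aΔx = 50.4² + 2·-2·279 = 1420 → v = 37.7 m/s
t = (v − v₀)/a = (37.7 − 50.4)/-2 = 6.33 s

Phase 3 (accelerating): v₀ = 37.7 m/s, a = 2.4 m/s².
v = v₀ + at → t = (51 − 37.7) / 2.4 = 5.53 s
v² = v₀² + 2aΔx → Δx = (51² − 37.7²)/(2·2.4) = 245 m

Phase 4 (decelerating): v₀ = 51.0 m/s, a = -6.3 m/s².
v = v₀ + at → t = (45.5 − 51.0) / -6.3 = 0.873 s
v² = v₀² + 2aΔx → Δx = (45.5² − 51.0²)/(2·-6.3) = 42.1 m
Total distance = 308 + 279 + 245 + 42.1 = 874 m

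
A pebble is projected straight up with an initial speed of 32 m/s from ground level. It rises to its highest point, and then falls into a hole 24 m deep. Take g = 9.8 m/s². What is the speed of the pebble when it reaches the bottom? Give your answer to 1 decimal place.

Phase 1 (rising): v₀ = 32.0 m/s, a = -9.8 m/s².
v = v₀ + at → t = (0 − 32.0) / -9.8 = 3.27 s
v² = v₀² + 2aΔx → Δx = (0² − 32.0²)/(2·-9.8) = 52.2 m

Phase 2 (falling): v₀ = 0 m/s, a = -9.8 m/s².
Falls 76.2 m from rest: t = √(2·76.2/9.8) = 3.94 s; v = g·t = 38.7 m/s.
Final speed = 38.7 m/s

38.7 m/s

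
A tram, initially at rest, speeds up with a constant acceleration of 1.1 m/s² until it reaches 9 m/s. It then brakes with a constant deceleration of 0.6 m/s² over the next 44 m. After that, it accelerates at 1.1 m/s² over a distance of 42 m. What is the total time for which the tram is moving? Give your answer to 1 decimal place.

Phase 1 (accelerating): v₀ = 0 m/s, a = 1.1 m/s².
v = v₀ + at → t = (9 − 0) / 1.1 = 8.18 s
v² = v₀² + 2aΔx → Δx = (9² − 0²)/(2·1.1) = 36.8 m

Phase 2 (decelerating): v₀ = 9.00 m/s, a = -0.6 m/s².
v² = v₀² + 2aΔx = 9.00² + 2·-0.6·44 = 28.2 → v = 5.31 m/s
t = (v − v₀)/a = (5.31 − 9.00)/-0.6 = 6.15 s

Phase 3 (accelerating): v₀ = 5.31 m/s, a = 1.1 m/s².
v² = v₀² + 2aΔx = 5.31² + 2·1.1·42 = 121 → v = 11.0 m/s
t = (v − v₀)/a = (11.0 − 5.31)/1.1 = 5.16 s
Total time = 8.18 + 6.15 + 5.16 = 19.5 s

19.5 s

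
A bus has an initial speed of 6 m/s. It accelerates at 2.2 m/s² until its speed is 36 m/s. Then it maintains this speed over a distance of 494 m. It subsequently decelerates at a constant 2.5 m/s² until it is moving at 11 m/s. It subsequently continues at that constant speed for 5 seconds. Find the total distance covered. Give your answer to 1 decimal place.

Phase 1 (accelerating): v₀ = 6.00 m/s, a = 2.2 m/s².
v = v₀ + at → t = (36 − 6.00) / 2.2 = 13.6 s
v² = v₀² + 2aΔx → Δx = (36² − 6.00²)/(2·2.2) = 286 m

Phase 2 (constant speed): v₀ = 36.0 m/s, a = 0 m/s².
Constant speed: t = d/v = 494/36.0 = 13.7 s

Phase 3 (decelerating): v₀ = 36.0 m/s, a = -2.5 m/s².
v = v₀ + at → t = (11 − 36.0) / -2.5 = 10.0 s
v² = v₀² + 2aΔx → Δx = (11² − 36.0²)/(2·-2.5) = 235 m

Phase 4 (constant speed): v₀ = 11.0 m/s, a = 0 m/s².
v = v₀ + at = 11.0 + (0)(5) = 11.0 m/s
Δx = v₀t + ½at² = 11.0·5 + 0.5·0·5² = 55.0 m
Total distance = 286 + 494 + 235 + 55.0 = 1070 m

1070.4 m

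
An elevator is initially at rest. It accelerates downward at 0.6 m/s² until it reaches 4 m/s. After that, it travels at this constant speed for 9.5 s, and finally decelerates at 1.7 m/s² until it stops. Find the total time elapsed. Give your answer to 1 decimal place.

18.5 s

Phase 1 (accelerating): v₀ = 0 m/s, a = 0.6 m/s².
v = v₀ + at → t = (4 − 0) / 0.6 = 6.67 s
v² = v₀² + 2aΔx → Δx = (4² − 0²)/(2·0.6) = 13.3 m

Phase 2 (constant speed): v₀ = 4.00 m/s, a = 0 m/s².
v = v₀ + at = 4.00 + (0)(9.5) = 4.00 m/s
Δx = v₀t + ½at² = 4.00·9.5 + 0.5·0·9.5² = 38.0 m

Phase 3 (decelerating): v₀ = 4.00 m/s, a = -1.7 m/s².
v = v₀ + at → t = (0 − 4.00) / -1.7 = 2.35 s
v² = v₀² + 2aΔx → Δx = (0² − 4.00²)/(2·-1.7) = 4.71 m
Total time = 6.67 + 9.50 + 2.35 = 18.5 s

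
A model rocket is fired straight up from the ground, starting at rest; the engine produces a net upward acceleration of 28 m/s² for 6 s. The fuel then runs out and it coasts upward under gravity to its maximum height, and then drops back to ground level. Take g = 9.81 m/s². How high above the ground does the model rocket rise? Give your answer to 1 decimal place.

Phase 1 (powered ascent): v₀ = 0 m/s, a = 28 m/s².
v = v₀ + at = 0 + (28)(6) = 168 m/s
Δx = v₀t + ½at² = 0·6 + 0.5·28·6² = 504 m

Phase 2 (coasting upward): v₀ = 168 m/s, a = -9.81 m/s².
v = v₀ + at → t = (0 − 168) / -9.81 = 17.1 s
v² = v₀² + 2aΔx → Δx = (0² − 168²)/(2·-9.81) = 1440 m
Maximum height = 504 + 1440 = 1940 m

1942.5 m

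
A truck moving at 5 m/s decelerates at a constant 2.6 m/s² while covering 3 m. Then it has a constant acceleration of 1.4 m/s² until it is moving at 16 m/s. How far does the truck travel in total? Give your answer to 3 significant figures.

91.1 m

Phase 1 (decelerating): v₀ = 5.00 m/s, a = -2.6 m/s².
v² = v₀² + 2aΔx = 5.00² + 2·-2.6·3 = 9.40 → v = 3.07 m/s
t = (v − v₀)/a = (3.07 − 5.00)/-2.6 = 0.744 s

Phase 2 (accelerating): v₀ = 3.07 m/s, a = 1.4 m/s².
v = v₀ + at → t = (16 − 3.07) / 1.4 = 9.24 s
v² = v₀² + 2aΔx → Δx = (16² − 3.07²)/(2·1.4) = 88.1 m
Total distance = 3.00 + 88.1 = 91.1 m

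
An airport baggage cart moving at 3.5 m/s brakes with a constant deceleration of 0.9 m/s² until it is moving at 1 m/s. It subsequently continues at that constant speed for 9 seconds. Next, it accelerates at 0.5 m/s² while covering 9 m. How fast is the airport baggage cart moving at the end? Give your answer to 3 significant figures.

Phase 1 (decelerating): v₀ = 3.50 m/s, a = -0.9 m/s².
v = v₀ + at → t = (1 − 3.50) / -0.9 = 2.78 s
v² = v₀² + 2aΔx → Δx = (1² − 3.50²)/(2·-0.9) = 6.25 m

Phase 2 (constant speed): v₀ = 1.00 m/s, a = 0 m/s².
v = v₀ + at = 1.00 + (0)(9) = 1.00 m/s
Δx = v₀t + ½at² = 1.00·9 + 0.5·0·9² = 9.00 m

Phase 3 (accelerating): v₀ = 1.00 m/s, a = 0.5 m/s².
v² = v₀² + 2aΔx = 1.00² + 2·0.5·9 = 10.0 → v = 3.16 m/s
t = (v − v₀)/a = (3.16 − 1.00)/0.5 = 4.32 s
Final speed = 3.16 m/s

3.16 m/s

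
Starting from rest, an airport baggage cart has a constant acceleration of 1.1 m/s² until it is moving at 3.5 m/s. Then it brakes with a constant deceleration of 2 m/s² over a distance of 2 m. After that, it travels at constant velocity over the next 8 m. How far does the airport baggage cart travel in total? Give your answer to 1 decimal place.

15.6 m

Phase 1 (accelerating): v₀ = 0 m/s, a = 1.1 m/s².
v = v₀ + at → t = (3.5 − 0) / 1.1 = 3.18 s
v² = v₀² + 2aΔx → Δx = (3.5² − 0²)/(2·1.1) = 5.57 m

Phase 2 (decelerating): v₀ = 3.50 m/s, a = -2 m/s².
v² = v₀² + 2aΔx = 3.50² + 2·-2·2 = 4.25 → v = 2.06 m/s
t = (v − v₀)/a = (2.06 − 3.50)/-2 = 0.719 s

Phase 3 (constant speed): v₀ = 2.06 m/s, a = 0 m/s².
Constant speed: t = d/v = 8/2.06 = 3.88 s
Total distance = 5.57 + 2.00 + 8.00 = 15.6 m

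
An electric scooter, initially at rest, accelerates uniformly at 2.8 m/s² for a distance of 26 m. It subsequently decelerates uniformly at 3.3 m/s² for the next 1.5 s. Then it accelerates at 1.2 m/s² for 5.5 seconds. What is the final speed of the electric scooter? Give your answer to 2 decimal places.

13.72 m/s

Phase 1 (accelerating): v₀ = 0 m/s, a = 2.8 m/s².
v² = v₀² + 2aΔx = 0² + 2·2.8·26 = 146 → v = 12.1 m/s
t = (v − v₀)/a = (12.1 − 0)/2.8 = 4.31 s

Phase 2 (decelerating): v₀ = 12.1 m/s, a = -3.3 m/s².
v = v₀ + at = 12.1 + (-3.3)(1.5) = 7.12 m/s
Δx = v₀t + ½at² = 12.1·1.5 + 0.5·-3.3·1.5² = 14.4 m

Phase 3 (accelerating): v₀ = 7.12 m/s, a = 1.2 m/s².
v = v₀ + at = 7.12 + (1.2)(5.5) = 13.7 m/s
Δx = v₀t + ½at² = 7.12·5.5 + 0.5·1.2·5.5² = 57.3 m
Final speed = 13.7 m/s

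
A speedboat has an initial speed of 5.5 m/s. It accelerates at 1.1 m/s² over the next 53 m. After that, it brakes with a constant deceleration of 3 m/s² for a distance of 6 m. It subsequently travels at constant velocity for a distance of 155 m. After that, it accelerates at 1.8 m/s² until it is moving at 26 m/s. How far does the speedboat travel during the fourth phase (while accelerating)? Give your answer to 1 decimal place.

157.0 m

Phase 1 (accelerating): v₀ = 5.50 m/s, a = 1.1 m/s².
v² = v₀² + 2aΔx = 5.50² + 2·1.1·53 = 147 → v = 12.1 m/s
t = (v − v₀)/a = (12.1 − 5.50)/1.1 = 6.02 s

Phase 2 (decelerating): v₀ = 12.1 m/s, a = -3 m/s².
v² = v₀² + 2aΔx = 12.1² + 2·-3·6 = 111 → v = 10.5 m/s
t = (v − v₀)/a = (10.5 − 12.1)/-3 = 0.530 s

Phase 3 (constant speed): v₀ = 10.5 m/s, a = 0 m/s².
Constant speed: t = d/v = 155/10.5 = 14.7 s

Phase 4 (accelerating): v₀ = 10.5 m/s, a = 1.8 m/s².
v = v₀ + at → t = (26 − 10.5) / 1.8 = 8.60 s
v² = v₀² + 2aΔx → Δx = (26² − 10.5²)/(2·1.8) = 157 m
Distance in phase 4 = 157 m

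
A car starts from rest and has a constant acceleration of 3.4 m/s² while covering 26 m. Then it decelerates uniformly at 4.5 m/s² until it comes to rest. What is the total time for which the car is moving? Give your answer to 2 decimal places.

6.87 s

Phase 1 (accelerating): v₀ = 0 m/s, a = 3.4 m/s².
v² = v₀² + 2aΔx = 0² + 2·3.4·26 = 177 → v = 13.3 m/s
t = (v − v₀)/a = (13.3 − 0)/3.4 = 3.91 s

Phase 2 (decelerating): v₀ = 13.3 m/s, a = -4.5 m/s².
v = v₀ + at → t = (0 − 13.3) / -4.5 = 2.95 s
v² = v₀² + 2aΔx → Δx = (0² − 13.3²)/(2·-4.5) = 19.6 m
Total time = 3.91 + 2.95 = 6.87 s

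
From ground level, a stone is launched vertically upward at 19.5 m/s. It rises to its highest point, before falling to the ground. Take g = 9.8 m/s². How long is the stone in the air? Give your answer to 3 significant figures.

Phase 1 (rising): v₀ = 19.5 m/s, a = -9.8 m/s².
v = v₀ + at → t = (0 − 19.5) / -9.8 = 1.99 s
v² = v₀² + 2aΔx → Δx = (0² − 19.5²)/(2·-9.8) = 19.4 m

Phase 2 (falling): v₀ = 0 m/s, a = -9.8 m/s².
Falls 19.4 m from rest: t = √(2·19.4/9.8) = 1.99 s; v = g·t = 19.5 m/s.
Total time = 1.99 + 1.99 = 3.98 s

3.98 s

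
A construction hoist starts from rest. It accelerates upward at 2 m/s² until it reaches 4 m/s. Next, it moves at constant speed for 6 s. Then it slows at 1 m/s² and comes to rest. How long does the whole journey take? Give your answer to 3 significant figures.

12.0 s

Phase 1 (accelerating): v₀ = 0 m/s, a = 2 m/s².
v = v₀ + at → t = (4 − 0) / 2 = 2.00 s
v² = v₀² + 2aΔx → Δx = (4² − 0²)/(2·2) = 4.00 m

Phase 2 (constant speed): v₀ = 4.00 m/s, a = 0 m/s².
v = v₀ + at = 4.00 + (0)(6) = 4.00 m/s
Δx = v₀t + ½at² = 4.00·6 + 0.5·0·6² = 24.0 m

Phase 3 (decelerating): v₀ = 4.00 m/s, a = -1 m/s².
v = v₀ + at → t = (0 − 4.00) / -1 = 4.00 s
v² = v₀² + 2aΔx → Δx = (0² − 4.00²)/(2·-1) = 8.00 m
Total time = 2.00 + 6.00 + 4.00 = 12.0 s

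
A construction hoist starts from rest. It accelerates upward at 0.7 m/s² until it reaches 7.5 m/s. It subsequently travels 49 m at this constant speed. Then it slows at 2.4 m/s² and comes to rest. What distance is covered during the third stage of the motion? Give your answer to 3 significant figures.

11.7 m

Phase 1 (accelerating): v₀ = 0 m/s, a = 0.7 m/s².
v = v₀ + at → t = (7.5 − 0) / 0.7 = 10.7 s
v² = v₀² + 2aΔx → Δx = (7.5² − 0²)/(2·0.7) = 40.2 m

Phase 2 (constant speed): v₀ = 7.50 m/s, a = 0 m/s².
Constant speed: t = d/v = 49/7.50 = 6.53 s

Phase 3 (decelerating): v₀ = 7.50 m/s, a = -2.4 m/s².
v = v₀ + at → t = (0 − 7.50) / -2.4 = 3.12 s
v² = v₀² + 2aΔx → Δx = (0² − 7.50²)/(2·-2.4) = 11.7 m
Distance in phase 3 = 11.7 m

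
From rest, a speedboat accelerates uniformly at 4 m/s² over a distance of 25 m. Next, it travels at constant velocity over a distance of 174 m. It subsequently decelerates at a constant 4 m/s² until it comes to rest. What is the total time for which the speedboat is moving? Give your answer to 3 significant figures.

Phase 1 (accelerating): v₀ = 0 m/s, a = 4 m/s².
v² = v₀² + 2aΔx = 0² + 2·4·25 = 200 → v = 14.1 m/s
t = (v − v₀)/a = (14.1 − 0)/4 = 3.54 s

Phase 2 (constant speed): v₀ = 14.1 m/s, a = 0 m/s².
Constant speed: t = d/v = 174/14.1 = 12.3 s

Phase 3 (decelerating): v₀ = 14.1 m/s, a = -4 m/s².
v = v₀ + at → t = (0 − 14.1) / -4 = 3.54 s
v² = v₀² + 2aΔx → Δx = (0² − 14.1²)/(2·-4) = 25.0 m
Total time = 3.54 + 12.3 + 3.54 = 19.4 s

19.4 s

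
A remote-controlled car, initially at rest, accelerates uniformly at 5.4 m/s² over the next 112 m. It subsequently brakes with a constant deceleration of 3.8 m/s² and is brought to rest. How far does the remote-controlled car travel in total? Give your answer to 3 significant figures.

Phase 1 (accelerating): v₀ = 0 m/s, a = 5.4 m/s².
v² = v₀² + 2aΔx = 0² + 2·5.4·112 = 1210 → v = 34.8 m/s
t = (v − v₀)/a = (34.8 − 0)/5.4 = 6.44 s

Phase 2 (decelerating): v₀ = 34.8 m/s, a = -3.8 m/s².
v = v₀ + at → t = (0 − 34.8) / -3.8 = 9.15 s
v² = v₀² + 2aΔx → Δx = (0² − 34.8²)/(2·-3.8) = 159 m
Total distance = 112 + 159 = 271 m

271 m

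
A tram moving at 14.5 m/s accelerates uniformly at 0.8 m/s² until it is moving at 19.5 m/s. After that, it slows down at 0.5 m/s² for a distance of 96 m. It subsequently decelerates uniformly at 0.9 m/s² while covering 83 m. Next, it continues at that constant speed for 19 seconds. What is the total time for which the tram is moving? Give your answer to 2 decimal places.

Phase 1 (accelerating): v₀ = 14.5 m/s, a = 0.8 m/s².
v = v₀ + at → t = (19.5 − 14.5) / 0.8 = 6.25 s
v² = v₀² + 2aΔx → Δx = (19.5² − 14.5²)/(2·0.8) = 106 m

Phase 2 (decelerating): v₀ = 19.5 m/s, a = -0.5 m/s².
v² = v₀² + 2aΔx = 19.5² + 2·-0.5·96 = 284 → v = 16.9 m/s
t = (v − v₀)/a = (16.9 − 19.5)/-0.5 = 5.28 s

Phase 3 (decelerating): v₀ = 16.9 m/s, a = -0.9 m/s².
v² = v₀² + 2aΔx = 16.9² + 2·-0.9·83 = 135 → v = 11.6 m/s
t = (v − v₀)/a = (11.6 − 16.9)/-0.9 = 5.83 s

Phase 4 (constant speed): v₀ = 11.6 m/s, a = 0 m/s².
v = v₀ + at = 11.6 + (0)(19) = 11.6 m/s
Δx = v₀t + ½at² = 11.6·19 + 0.5·0·19² = 221 m
Total time = 6.25 + 5.28 + 5.83 + 19.0 = 36.4 s

36.36 s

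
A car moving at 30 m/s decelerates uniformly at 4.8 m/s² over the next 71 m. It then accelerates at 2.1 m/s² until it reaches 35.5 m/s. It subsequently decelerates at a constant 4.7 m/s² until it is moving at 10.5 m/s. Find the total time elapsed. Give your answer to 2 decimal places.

18.36 s

Phase 1 (decelerating): v₀ = 30.0 m/s, a = -4.8 m/s².
v² = v₀² + 2aΔx = 30.0² + 2·-4.8·71 = 218 → v = 14.8 m/s
t = (v − v₀)/a = (14.8 − 30.0)/-4.8 = 3.17 s

Phase 2 (accelerating): v₀ = 14.8 m/s, a = 2.1 m/s².
v = v₀ + at → t = (35.5 − 14.8) / 2.1 = 9.87 s
v² = v₀² + 2aΔx → Δx = (35.5² − 14.8²)/(2·2.1) = 248 m

Phase 3 (decelerating): v₀ = 35.5 m/s, a = -4.7 m/s².
v = v₀ + at → t = (10.5 − 35.5) / -4.7 = 5.32 s
v² = v₀² + 2aΔx → Δx = (10.5² − 35.5²)/(2·-4.7) = 122 m
Total time = 3.17 + 9.87 + 5.32 = 18.4 s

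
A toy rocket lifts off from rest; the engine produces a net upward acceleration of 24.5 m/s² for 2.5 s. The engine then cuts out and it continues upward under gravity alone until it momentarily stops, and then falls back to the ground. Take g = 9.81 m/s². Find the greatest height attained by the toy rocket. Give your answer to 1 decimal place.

267.8 m

Phase 1 (powered ascent): v₀ = 0 m/s, a = 24.5 m/s².
v = v₀ + at = 0 + (24.5)(2.5) = 61.2 m/s
Δx = v₀t + ½at² = 0·2.5 + 0.5·24.5·2.5² = 76.6 m

Phase 2 (coasting upward): v₀ = 61.2 m/s, a = -9.81 m/s².
v = v₀ + at → t = (0 − 61.2) / -9.81 = 6.24 s
v² = v₀² + 2aΔx → Δx = (0² − 61.2²)/(2·-9.81) = 191 m
Maximum height = 76.6 + 191 = 268 m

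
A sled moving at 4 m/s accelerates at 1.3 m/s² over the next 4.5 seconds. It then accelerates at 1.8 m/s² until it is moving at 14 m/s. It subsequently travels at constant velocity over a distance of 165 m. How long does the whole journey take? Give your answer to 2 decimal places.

Phase 1 (accelerating): v₀ = 4.00 m/s, a = 1.3 m/s².
v = v₀ + at = 4.00 + (1.3)(4.5) = 9.85 m/s
Δx = v₀t + ½at² = 4.00·4.5 + 0.5·1.3·4.5² = 31.2 m

Phase 2 (accelerating): v₀ = 9.85 m/s, a = 1.8 m/s².
v = v₀ + at → t = (14 − 9.85) / 1.8 = 2.31 s
v² = v₀² + 2aΔx → Δx = (14² − 9.85²)/(2·1.8) = 27.5 m

Phase 3 (constant speed): v₀ = 14.0 m/s, a = 0 m/s².
Constant speed: t = d/v = 165/14.0 = 11.8 s
Total time = 4.50 + 2.31 + 11.8 = 18.6 s

18.59 s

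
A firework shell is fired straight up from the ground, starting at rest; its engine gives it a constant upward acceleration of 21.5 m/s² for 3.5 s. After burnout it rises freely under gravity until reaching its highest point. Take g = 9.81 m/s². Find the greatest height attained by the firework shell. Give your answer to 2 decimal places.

420.30 m

Phase 1 (powered ascent): v₀ = 0 m/s, a = 21.5 m/s².
v = v₀ + at = 0 + (21.5)(3.5) = 75.2 m/s
Δx = v₀t + ½at² = 0·3.5 + 0.5·21.5·3.5² = 132 m

Phase 2 (coasting upward): v₀ = 75.2 m/s, a = -9.81 m/s².
v = v₀ + at → t = (0 − 75.2) / -9.81 = 7.67 s
v² = v₀² + 2aΔx → Δx = (0² − 75.2²)/(2·-9.81) = 289 m
Maximum height = 132 + 289 = 420 m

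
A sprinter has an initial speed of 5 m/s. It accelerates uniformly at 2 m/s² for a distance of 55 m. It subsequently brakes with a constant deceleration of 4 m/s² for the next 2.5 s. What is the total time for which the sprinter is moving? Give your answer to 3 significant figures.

Phase 1 (accelerating): v₀ = 5.00 m/s, a = 2 m/s².
v² = v₀² + 2aΔx = 5.00² + 2·2·55 = 245 → v = 15.7 m/s
t = (v − v₀)/a = (15.7 − 5.00)/2 = 5.33 s

Phase 2 (decelerating): v₀ = 15.7 m/s, a = -4 m/s².
v = v₀ + at = 15.7 + (-4)(2.5) = 5.65 m/s
Δx = v₀t + ½at² = 15.7·2.5 + 0.5·-4·2.5² = 26.6 m
Total time = 5.33 + 2.50 = 7.83 s

7.83 s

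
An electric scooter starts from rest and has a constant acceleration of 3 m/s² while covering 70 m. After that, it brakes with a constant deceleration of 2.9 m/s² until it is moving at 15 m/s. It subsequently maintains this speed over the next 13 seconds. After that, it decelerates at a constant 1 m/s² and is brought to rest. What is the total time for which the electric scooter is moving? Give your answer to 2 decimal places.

36.73 s

Phase 1 (accelerating): v₀ = 0 m/s, a = 3 m/s².
v² = v₀² + 2aΔx = 0² + 2·3·70 = 420 → v = 20.5 m/s
t = (v − v₀)/a = (20.5 − 0)/3 = 6.83 s

Phase 2 (decelerating): v₀ = 20.5 m/s, a = -2.9 m/s².
v = v₀ + at → t = (15 − 20.5) / -2.9 = 1.89 s
v² = v₀² + 2aΔx → Δx = (15² − 20.5²)/(2·-2.9) = 33.6 m

Phase 3 (constant speed): v₀ = 15.0 m/s, a = 0 m/s².
v = v₀ + at = 15.0 + (0)(13) = 15.0 m/s
Δx = v₀t + ½at² = 15.0·13 + 0.5·0·13² = 195 m

Phase 4 (decelerating): v₀ = 15.0 m/s, a = -1 m/s².
v = v₀ + at → t = (0 − 15.0) / -1 = 15.0 s
v² = v₀² + 2aΔx → Δx = (0² − 15.0²)/(2·-1) = 112 m
Total time = 6.83 + 1.89 + 13.0 + 15.0 = 36.7 s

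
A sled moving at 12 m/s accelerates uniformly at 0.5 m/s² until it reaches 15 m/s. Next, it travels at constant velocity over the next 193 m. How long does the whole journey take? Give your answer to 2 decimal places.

18.87 s

Phase 1 (accelerating): v₀ = 12.0 m/s, a = 0.5 m/s².
v = v₀ + at → t = (15 − 12.0) / 0.5 = 6.00 s
v² = v₀² + 2aΔx → Δx = (15² − 12.0²)/(2·0.5) = 81.0 m

Phase 2 (constant speed): v₀ = 15.0 m/s, a = 0 m/s².
Constant speed: t = d/v = 193/15.0 = 12.9 s
Total time = 6.00 + 12.9 = 18.9 s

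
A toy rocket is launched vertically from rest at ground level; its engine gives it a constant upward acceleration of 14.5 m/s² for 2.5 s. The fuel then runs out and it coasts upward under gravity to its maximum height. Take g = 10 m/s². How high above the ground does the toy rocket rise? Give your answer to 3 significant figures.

Phase 1 (powered ascent): v₀ = 0 m/s, a = 14.5 m/s².
v = v₀ + at = 0 + (14.5)(2.5) = 36.2 m/s
Δx = v₀t + ½at² = 0·2.5 + 0.5·14.5·2.5² = 45.3 m

Phase 2 (coasting upward): v₀ = 36.2 m/s, a = -10 m/s².
v = v₀ + at → t = (0 − 36.2) / -10 = 3.62 s
v² = v₀² + 2aΔx → Δx = (0² − 36.2²)/(2·-10) = 65.7 m
Maximum height = 45.3 + 65.7 = 111 m

111 m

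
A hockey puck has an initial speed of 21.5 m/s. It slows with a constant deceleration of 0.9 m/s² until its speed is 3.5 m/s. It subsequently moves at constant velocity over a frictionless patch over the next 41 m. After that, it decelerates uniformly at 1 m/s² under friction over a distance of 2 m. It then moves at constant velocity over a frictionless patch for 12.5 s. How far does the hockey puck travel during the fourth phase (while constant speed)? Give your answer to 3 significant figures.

35.9 m

Phase 1 (decelerating): v₀ = 21.5 m/s, a = -0.9 m/s².
v = v₀ + at → t = (3.5 − 21.5) / -0.9 = 20.0 s
v² = v₀² + 2aΔx → Δx = (3.5² − 21.5²)/(2·-0.9) = 250 m

Phase 2 (constant speed): v₀ = 3.50 m/s, a = 0 m/s².
Constant speed: t = d/v = 41/3.50 = 11.7 s

Phase 3 (decelerating): v₀ = 3.50 m/s, a = -1 m/s².
v² = v₀² + 2aΔx = 3.50² + 2·-1·2 = 8.25 → v = 2.87 m/s
t = (v − v₀)/a = (2.87 − 3.50)/-1 = 0.628 s

Phase 4 (constant speed): v₀ = 2.87 m/s, a = 0 m/s².
v = v₀ + at = 2.87 + (0)(12.5) = 2.87 m/s
Δx = v₀t + ½at² = 2.87·12.5 + 0.5·0·12.5² = 35.9 m
Distance in phase 4 = 35.9 m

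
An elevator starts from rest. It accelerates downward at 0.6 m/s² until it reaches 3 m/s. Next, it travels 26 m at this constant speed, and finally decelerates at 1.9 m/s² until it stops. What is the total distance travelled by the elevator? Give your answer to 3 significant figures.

Phase 1 (accelerating): v₀ = 0 m/s, a = 0.6 m/s².
v = v₀ + at → t = (3 − 0) / 0.6 = 5.00 s
v² = v₀² + 2aΔx → Δx = (3² − 0²)/(2·0.6) = 7.50 m

Phase 2 (constant speed): v₀ = 3.00 m/s, a = 0 m/s².
Constant speed: t = d/v = 26/3.00 = 8.67 s

Phase 3 (decelerating): v₀ = 3.00 m/s, a = -1.9 m/s².
v = v₀ + at → t = (0 − 3.00) / -1.9 = 1.58 s
v² = v₀² + 2aΔx → Δx = (0² − 3.00²)/(2·-1.9) = 2.37 m
Total distance = 7.50 + 26.0 + 2.37 = 35.9 m

35.9 m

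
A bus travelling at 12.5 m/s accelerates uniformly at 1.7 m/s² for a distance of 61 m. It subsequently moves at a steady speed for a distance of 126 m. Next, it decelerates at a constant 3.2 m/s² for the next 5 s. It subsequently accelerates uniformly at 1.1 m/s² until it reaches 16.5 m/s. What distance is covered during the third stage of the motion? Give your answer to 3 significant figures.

55.3 m

Phase 1 (accelerating): v₀ = 12.5 m/s, a = 1.7 m/s².
v² = v₀² + 2aΔx = 12.5² + 2·1.7·61 = 364 → v = 19.1 m/s
t = (v − v₀)/a = (19.1 − 12.5)/1.7 = 3.86 s

Phase 2 (constant speed): v₀ = 19.1 m/s, a = 0 m/s².
Constant speed: t = d/v = 126/19.1 = 6.61 s

Phase 3 (decelerating): v₀ = 19.1 m/s, a = -3.2 m/s².
v = v₀ + at = 19.1 + (-3.2)(5) = 3.07 m/s
Δx = v₀t + ½at² = 19.1·5 + 0.5·-3.2·5² = 55.3 m
Distance in phase 3 = 55.3 m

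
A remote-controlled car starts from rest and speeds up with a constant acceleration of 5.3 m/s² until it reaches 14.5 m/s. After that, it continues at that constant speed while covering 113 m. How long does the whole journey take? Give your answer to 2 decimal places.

Phase 1 (accelerating): v₀ = 0 m/s, a = 5.3 m/s².
v = v₀ + at → t = (14.5 − 0) / 5.3 = 2.74 s
v² = v₀² + 2aΔx → Δx = (14.5² − 0²)/(2·5.3) = 19.8 m

Phase 2 (constant speed): v₀ = 14.5 m/s, a = 0 m/s².
Constant speed: t = d/v = 113/14.5 = 7.79 s
Total time = 2.74 + 7.79 = 10.5 s

10.53 s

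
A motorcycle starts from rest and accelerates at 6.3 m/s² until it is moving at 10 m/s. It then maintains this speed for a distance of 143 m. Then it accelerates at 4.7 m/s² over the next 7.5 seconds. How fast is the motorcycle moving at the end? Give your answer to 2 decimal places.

Phase 1 (accelerating): v₀ = 0 m/s, a = 6.3 m/s².
v = v₀ + at → t = (10 − 0) / 6.3 = 1.59 s
v² = v₀² + 2aΔx → Δx = (10² − 0²)/(2·6.3) = 7.94 m

Phase 2 (constant speed): v₀ = 10.0 m/s, a = 0 m/s².
Constant speed: t = d/v = 143/10.0 = 14.3 s

Phase 3 (accelerating): v₀ = 10.0 m/s, a = 4.7 m/s².
v = v₀ + at = 10.0 + (4.7)(7.5) = 45.2 m/s
Δx = v₀t + ½at² = 10.0·7.5 + 0.5·4.7·7.5² = 207 m
Final speed = 45.2 m/s

45.25 m/s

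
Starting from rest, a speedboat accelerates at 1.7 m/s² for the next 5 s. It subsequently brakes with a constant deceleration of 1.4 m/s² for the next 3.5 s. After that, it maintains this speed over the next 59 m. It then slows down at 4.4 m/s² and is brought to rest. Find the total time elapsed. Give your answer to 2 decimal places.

25.71 s

Phase 1 (accelerating): v₀ = 0 m/s, a = 1.7 m/s².
v = v₀ + at = 0 + (1.7)(5) = 8.50 m/s
Δx = v₀t + ½at² = 0·5 + 0.5·1.7·5² = 21.2 m

Phase 2 (decelerating): v₀ = 8.50 m/s, a = -1.4 m/s².
v = v₀ + at = 8.50 + (-1.4)(3.5) = 3.60 m/s
Δx = v₀t + ½at² = 8.50·3.5 + 0.5·-1.4·3.5² = 21.2 m

Phase 3 (constant speed): v₀ = 3.60 m/s, a = 0 m/s².
Constant speed: t = d/v = 59/3.60 = 16.4 s

Phase 4 (decelerating): v₀ = 3.60 m/s, a = -4.4 m/s².
v = v₀ + at → t = (0 − 3.60) / -4.4 = 0.818 s
v² = v₀² + 2aΔx → Δx = (0² − 3.60²)/(2·-4.4) = 1.47 m
Total time = 5.00 + 3.50 + 16.4 + 0.818 = 25.7 s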